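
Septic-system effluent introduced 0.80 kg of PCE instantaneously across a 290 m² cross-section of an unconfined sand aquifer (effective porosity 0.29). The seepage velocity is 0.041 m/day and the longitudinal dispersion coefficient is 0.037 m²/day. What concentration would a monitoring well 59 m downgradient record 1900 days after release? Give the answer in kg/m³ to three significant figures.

For an instantaneous plane source, C(x,t) = M/(n_e·A·√(4πDt)) · exp(−(x−vt)²/(4Dt)), with n_e·A the pore (flow) area.
Plume center vt = 0.041 × 1900 = 77.9 m, so the well at 59 m is 18.9 m upgradient of the peak.
√(4πDt) = 29.72 m, giving peak height M/(n_e·A·√(4πDt)) = 0.80/(0.29 × 290 × 29.72) = 0.0003201 kg/m³.
(x−vt)²/(4Dt) = (-18.9)²/(4 × 0.037 × 1900) = 1.270; exp(−1.270) = 0.2808.
C = 0.0003201 × 0.2808 = 8.99e-05 kg/m³.

8.99e-05 kg/m³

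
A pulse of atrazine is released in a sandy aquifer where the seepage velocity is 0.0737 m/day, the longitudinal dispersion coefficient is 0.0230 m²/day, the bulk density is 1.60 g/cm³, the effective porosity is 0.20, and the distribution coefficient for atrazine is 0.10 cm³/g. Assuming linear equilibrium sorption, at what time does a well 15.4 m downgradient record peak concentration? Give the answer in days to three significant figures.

Retardation factor R = 1 + ρ_b·K_d/n = 1 + 1.60 × 0.10/0.20 = 1.800.
Sorption retards both mechanisms: v_R = v/R = 0.04094 m/day, D_R = D/R = 0.01278 m²/day.
Peak time from v_R²t² + 2D_R t − x² = 0: t = (√(D_R² + v_R²x²) − D_R)/v_R².
√(D_R² + v_R²x²) = √(0.01278² + 0.04094² × 15.4²) = 0.6306; v_R² = 0.001676.
t = (0.6306 − 0.01278)/0.001676 = 369 days.

369 days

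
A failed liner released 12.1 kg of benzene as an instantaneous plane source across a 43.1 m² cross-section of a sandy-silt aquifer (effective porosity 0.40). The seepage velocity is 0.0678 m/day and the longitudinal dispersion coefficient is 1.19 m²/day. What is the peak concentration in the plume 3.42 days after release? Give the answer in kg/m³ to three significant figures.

0.0981 kg/m³

The peak of an instantaneous 1D plume sits at x = vt; there the Gaussian factor is 1 and C_max = M/(n_e·A·√(4πDt)), where n_e·A is the pore area the mass is dissolved in.
√(4πDt) = √(4π × 1.19 × 3.42) = 7.151 m, so C_max = 12.1/(0.40 × 43.1 × 7.151) = 0.0981 kg/m³.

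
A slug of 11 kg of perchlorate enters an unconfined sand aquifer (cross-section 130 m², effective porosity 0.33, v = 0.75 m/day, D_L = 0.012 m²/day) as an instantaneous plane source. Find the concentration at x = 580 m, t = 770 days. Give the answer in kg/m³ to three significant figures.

0.0201 kg/m³

For an instantaneous plane source, C(x,t) = M/(n_e·A·√(4πDt)) · exp(−(x−vt)²/(4Dt)), with n_e·A the pore (flow) area.
Plume center vt = 0.75 × 770 = 577.5 m, so the well at 580 m is 2.5 m downgradient of the peak.
√(4πDt) = 10.78 m, giving peak height M/(n_e·A·√(4πDt)) = 11/(0.33 × 130 × 10.78) = 0.02379 kg/m³.
(x−vt)²/(4Dt) = (2.5)²/(4 × 0.012 × 770) = 0.1691; exp(−0.1691) = 0.8444.
C = 0.02379 × 0.8444 = 0.0201 kg/m³.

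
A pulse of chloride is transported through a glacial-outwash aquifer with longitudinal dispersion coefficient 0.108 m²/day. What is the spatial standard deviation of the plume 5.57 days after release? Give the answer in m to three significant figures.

1.10 m

Dispersive spreading gives a Gaussian with σ² = 2Dt; advection only shifts the center.
σ = √(2 × 0.108 × 5.57) = 1.10 m.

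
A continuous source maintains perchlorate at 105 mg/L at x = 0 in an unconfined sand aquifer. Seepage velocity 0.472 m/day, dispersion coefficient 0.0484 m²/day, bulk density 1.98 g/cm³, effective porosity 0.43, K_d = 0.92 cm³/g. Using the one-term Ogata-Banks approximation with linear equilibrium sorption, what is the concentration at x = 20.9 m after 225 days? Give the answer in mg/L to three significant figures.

40.0 mg/L

Retardation factor R = 1 + ρ_b·K_d/n = 1 + 1.98 × 0.92/0.43 = 5.236.
Sorption retards both mechanisms: v_R = v/R = 0.09015 m/day, D_R = D/R = 0.009244 m²/day.
v_R·t = 0.09015 × 225 = 20.28375 m; 2√(D_R t) = 2.884 m; argument = (20.9 − 20.28375)/2.884 = 0.2137.
C = C₀ × ½·erfc(0.2137) = 105 × 0.3812 = 40.0 mg/L.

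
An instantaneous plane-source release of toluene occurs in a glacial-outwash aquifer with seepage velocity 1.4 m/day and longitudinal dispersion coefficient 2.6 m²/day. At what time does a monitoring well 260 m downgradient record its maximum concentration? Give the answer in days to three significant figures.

184 days

For the 1D instantaneous-source solution, setting ∂C/∂t = 0 at fixed x gives v²t² + 2Dt − x² = 0, so t = (√(D² + v²x²) − D)/v².
√(D² + v²x²) = √(2.6² + 1.4² × 260²) = 364.0; v² = 1.96.
t = (364.0 − 2.6)/1.96 = 184 days (vs. the pure-advection estimate x/v = 186 d).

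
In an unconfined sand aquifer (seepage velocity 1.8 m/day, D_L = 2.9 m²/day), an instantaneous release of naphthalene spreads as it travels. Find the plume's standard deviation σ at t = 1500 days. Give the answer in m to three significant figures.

93.3 m

Dispersive spreading gives a Gaussian with σ² = 2Dt; advection only shifts the center.
σ = √(2 × 2.9 × 1500) = 93.3 m.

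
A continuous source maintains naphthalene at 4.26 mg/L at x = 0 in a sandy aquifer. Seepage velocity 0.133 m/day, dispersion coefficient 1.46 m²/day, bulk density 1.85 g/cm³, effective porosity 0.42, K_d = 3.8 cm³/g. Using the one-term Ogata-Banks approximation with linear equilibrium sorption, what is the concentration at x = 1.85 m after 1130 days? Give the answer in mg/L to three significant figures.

2.92 mg/L

Retardation factor R = 1 + ρ_b·K_d/n = 1 + 1.85 × 3.8/0.42 = 17.74.
Sorption retards both mechanisms: v_R = v/R = 0.007497 m/day, D_R = D/R = 0.08230 m²/day.
v_R·t = 0.007497 × 1130 = 8.47161 m; 2√(D_R t) = 19.29 m; argument = (1.85 − 8.47161)/19.29 = -0.3433.
C = C₀ × ½·erfc(-0.3433) = 4.26 × 0.6863 = 2.92 mg/L.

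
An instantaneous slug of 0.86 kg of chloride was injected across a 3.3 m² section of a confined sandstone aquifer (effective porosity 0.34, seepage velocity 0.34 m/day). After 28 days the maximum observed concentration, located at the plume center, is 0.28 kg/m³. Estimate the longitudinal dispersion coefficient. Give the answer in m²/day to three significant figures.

At the plume center C_max = M/(n_e·A·√(4πDt)), so D = M²/(4πt·(n_e·A·C_max)²).
n_e·A·C_max = 0.34 × 3.3 × 0.28 = 0.3142 kg/m.
D = 0.86²/(4π × 28 × 0.3142²) = 0.0213 m²/day.

0.0213 m²/day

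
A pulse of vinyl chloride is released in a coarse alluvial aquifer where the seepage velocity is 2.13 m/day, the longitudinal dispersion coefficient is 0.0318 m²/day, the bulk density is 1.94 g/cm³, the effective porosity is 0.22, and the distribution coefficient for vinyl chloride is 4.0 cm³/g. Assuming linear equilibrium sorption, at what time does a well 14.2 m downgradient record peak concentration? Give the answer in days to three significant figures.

242 days

Retardation factor R = 1 + ρ_b·K_d/n = 1 + 1.94 × 4.0/0.22 = 36.27.
Sorption retards both mechanisms: v_R = v/R = 0.05873 m/day, D_R = D/R = 0.0008768 m²/day.
Peak time from v_R²t² + 2D_R t − x² = 0: t = (√(D_R² + v_R²x²) − D_R)/v_R².
√(D_R² + v_R²x²) = √(0.0008768² + 0.05873² × 14.2²) = 0.8340; v_R² = 0.003449.
t = (0.8340 − 0.0008768)/0.003449 = 242 days.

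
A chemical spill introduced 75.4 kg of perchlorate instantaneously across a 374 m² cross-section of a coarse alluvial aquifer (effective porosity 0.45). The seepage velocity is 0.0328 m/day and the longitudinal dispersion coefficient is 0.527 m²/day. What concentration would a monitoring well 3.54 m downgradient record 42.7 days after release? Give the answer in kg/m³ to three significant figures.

0.0253 kg/m³

For an instantaneous plane source, C(x,t) = M/(n_e·A·√(4πDt)) · exp(−(x−vt)²/(4Dt)), with n_e·A the pore (flow) area.
Plume center vt = 0.0328 × 42.7 = 1.40056 m, so the well at 3.54 m is 2.13944 m downgradient of the peak.
√(4πDt) = 16.82 m, giving peak height M/(n_e·A·√(4πDt)) = 75.4/(0.45 × 374 × 16.82) = 0.02664 kg/m³.
(x−vt)²/(4Dt) = (2.13944)²/(4 × 0.527 × 42.7) = 0.05085; exp(−0.05085) = 0.9504.
C = 0.02664 × 0.9504 = 0.0253 kg/m³.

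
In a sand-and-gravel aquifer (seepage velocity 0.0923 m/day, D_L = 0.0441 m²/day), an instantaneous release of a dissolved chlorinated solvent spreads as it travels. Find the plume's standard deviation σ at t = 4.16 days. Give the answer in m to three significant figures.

0.606 m

Dispersive spreading gives a Gaussian with σ² = 2Dt; advection only shifts the center.
σ = √(2 × 0.0441 × 4.16) = 0.606 m.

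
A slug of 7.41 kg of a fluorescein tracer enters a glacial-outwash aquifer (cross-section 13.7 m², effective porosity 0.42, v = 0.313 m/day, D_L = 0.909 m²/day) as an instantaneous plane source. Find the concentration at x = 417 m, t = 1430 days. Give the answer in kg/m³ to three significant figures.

For an instantaneous plane source, C(x,t) = M/(n_e·A·√(4πDt)) · exp(−(x−vt)²/(4Dt)), with n_e·A the pore (flow) area.
Plume center vt = 0.313 × 1430 = 447.59 m, so the well at 417 m is 30.59 m upgradient of the peak.
√(4πDt) = 127.8 m, giving peak height M/(n_e·A·√(4πDt)) = 7.41/(0.42 × 13.7 × 127.8) = 0.01008 kg/m³.
(x−vt)²/(4Dt) = (-30.59)²/(4 × 0.909 × 1430) = 0.1800; exp(−0.1800) = 0.8353.
C = 0.01008 × 0.8353 = 0.00842 kg/m³.

0.00842 kg/m³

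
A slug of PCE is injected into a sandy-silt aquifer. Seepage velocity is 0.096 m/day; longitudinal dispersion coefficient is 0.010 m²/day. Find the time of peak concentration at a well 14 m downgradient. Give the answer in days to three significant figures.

145 days

For the 1D instantaneous-source solution, setting ∂C/∂t = 0 at fixed x gives v²t² + 2Dt − x² = 0, so t = (√(D² + v²x²) − D)/v².
√(D² + v²x²) = √(0.010² + 0.096² × 14²) = 1.344; v² = 0.009216.
t = (1.344 − 0.010)/0.009216 = 145 days (vs. the pure-advection estimate x/v = 146 d).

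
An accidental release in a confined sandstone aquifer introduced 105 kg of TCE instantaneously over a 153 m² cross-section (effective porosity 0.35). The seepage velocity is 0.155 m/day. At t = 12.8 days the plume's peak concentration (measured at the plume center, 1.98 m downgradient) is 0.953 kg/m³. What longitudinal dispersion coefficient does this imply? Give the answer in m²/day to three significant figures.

At the plume center C_max = M/(n_e·A·√(4πDt)), so D = M²/(4πt·(n_e·A·C_max)²).
n_e·A·C_max = 0.35 × 153 × 0.953 = 51.03 kg/m.
D = 105²/(4π × 12.8 × 51.03²) = 0.0263 m²/day.

0.0263 m²/day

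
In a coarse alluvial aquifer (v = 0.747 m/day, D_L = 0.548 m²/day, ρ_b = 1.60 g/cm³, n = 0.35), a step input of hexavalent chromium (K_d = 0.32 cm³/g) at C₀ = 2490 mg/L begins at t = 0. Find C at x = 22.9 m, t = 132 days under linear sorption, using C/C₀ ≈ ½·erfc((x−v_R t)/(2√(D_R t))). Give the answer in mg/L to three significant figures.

2460 mg/L

Retardation factor R = 1 + ρ_b·K_d/n = 1 + 1.60 × 0.32/0.35 = 2.463.
Sorption retards both mechanisms: v_R = v/R = 0.3033 m/day, D_R = D/R = 0.2225 m²/day.
v_R·t = 0.3033 × 132 = 40.0356 m; 2√(D_R t) = 10.84 m; argument = (22.9 − 40.0356)/10.84 = -1.581.
C = C₀ × ½·erfc(-1.581) = 2490 × 0.9873 = 2460 mg/L.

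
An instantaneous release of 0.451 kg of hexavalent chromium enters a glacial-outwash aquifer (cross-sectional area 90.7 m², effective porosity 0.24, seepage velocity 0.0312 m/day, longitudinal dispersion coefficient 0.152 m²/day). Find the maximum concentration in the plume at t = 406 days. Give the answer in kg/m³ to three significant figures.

The peak of an instantaneous 1D plume sits at x = vt; there the Gaussian factor is 1 and C_max = M/(n_e·A·√(4πDt)), where n_e·A is the pore area the mass is dissolved in.
√(4πDt) = √(4π × 0.152 × 406) = 27.85 m, so C_max = 0.451/(0.24 × 90.7 × 27.85) = 0.000744 kg/m³.

0.000744 kg/m³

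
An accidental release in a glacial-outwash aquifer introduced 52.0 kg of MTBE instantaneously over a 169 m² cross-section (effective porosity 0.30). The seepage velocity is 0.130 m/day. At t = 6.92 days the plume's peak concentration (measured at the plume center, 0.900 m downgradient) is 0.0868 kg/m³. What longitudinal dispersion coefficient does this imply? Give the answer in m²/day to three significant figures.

At the plume center C_max = M/(n_e·A·√(4πDt)), so D = M²/(4πt·(n_e·A·C_max)²).
n_e·A·C_max = 0.30 × 169 × 0.0868 = 4.401 kg/m.
D = 52.0²/(4π × 6.92 × 4.401²) = 1.61 m²/day.

1.61 m²/day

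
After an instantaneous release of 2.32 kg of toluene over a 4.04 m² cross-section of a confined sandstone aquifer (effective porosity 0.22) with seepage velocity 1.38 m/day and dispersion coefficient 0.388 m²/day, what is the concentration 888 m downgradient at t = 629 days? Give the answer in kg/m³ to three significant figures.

For an instantaneous plane source, C(x,t) = M/(n_e·A·√(4πDt)) · exp(−(x−vt)²/(4Dt)), with n_e·A the pore (flow) area.
Plume center vt = 1.38 × 629 = 868.02 m, so the well at 888 m is 19.98 m downgradient of the peak.
√(4πDt) = 55.38 m, giving peak height M/(n_e·A·√(4πDt)) = 2.32/(0.22 × 4.04 × 55.38) = 0.04713 kg/m³.
(x−vt)²/(4Dt) = (19.98)²/(4 × 0.388 × 629) = 0.4089; exp(−0.4089) = 0.6644.
C = 0.04713 × 0.6644 = 0.0313 kg/m³.

0.0313 kg/m³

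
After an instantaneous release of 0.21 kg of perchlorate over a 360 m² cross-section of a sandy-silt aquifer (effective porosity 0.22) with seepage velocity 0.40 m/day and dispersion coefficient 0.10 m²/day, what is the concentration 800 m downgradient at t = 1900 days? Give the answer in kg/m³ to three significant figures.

For an instantaneous plane source, C(x,t) = M/(n_e·A·√(4πDt)) · exp(−(x−vt)²/(4Dt)), with n_e·A the pore (flow) area.
Plume center vt = 0.40 × 1900 = 760 m, so the well at 800 m is 40 m downgradient of the peak.
√(4πDt) = 48.86 m, giving peak height M/(n_e·A·√(4πDt)) = 0.21/(0.22 × 360 × 48.86) = 5.427e-05 kg/m³.
(x−vt)²/(4Dt) = (40)²/(4 × 0.10 × 1900) = 2.105; exp(−2.105) = 0.1218.
C = 5.427e-05 × 0.1218 = 6.61e-06 kg/m³.

6.61e-06 kg/m³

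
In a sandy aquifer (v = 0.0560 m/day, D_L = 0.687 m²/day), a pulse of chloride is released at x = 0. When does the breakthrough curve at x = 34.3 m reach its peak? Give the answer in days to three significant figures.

For the 1D instantaneous-source solution, setting ∂C/∂t = 0 at fixed x gives v²t² + 2Dt − x² = 0, so t = (√(D² + v²x²) − D)/v².
√(D² + v²x²) = √(0.687² + 0.0560² × 34.3²) = 2.040; v² = 0.003136.
t = (2.040 − 0.687)/0.003136 = 431 days (vs. the pure-advection estimate x/v = 612 d).

431 days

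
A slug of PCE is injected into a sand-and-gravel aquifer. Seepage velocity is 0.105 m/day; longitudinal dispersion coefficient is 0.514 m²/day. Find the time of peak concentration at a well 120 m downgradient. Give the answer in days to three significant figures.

1100 days

For the 1D instantaneous-source solution, setting ∂C/∂t = 0 at fixed x gives v²t² + 2Dt − x² = 0, so t = (√(D² + v²x²) − D)/v².
√(D² + v²x²) = √(0.514² + 0.105² × 120²) = 12.61; v² = 0.011025.
t = (12.61 − 0.514)/0.011025 = 1100 days (vs. the pure-advection estimate x/v = 1140 d).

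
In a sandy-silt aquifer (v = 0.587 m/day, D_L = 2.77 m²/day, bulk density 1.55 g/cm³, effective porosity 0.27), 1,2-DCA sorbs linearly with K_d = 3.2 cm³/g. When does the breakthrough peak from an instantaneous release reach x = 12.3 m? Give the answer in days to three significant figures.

279 days

Retardation factor R = 1 + ρ_b·K_d/n = 1 + 1.55 × 3.2/0.27 = 19.37.
Sorption retards both mechanisms: v_R = v/R = 0.03030 m/day, D_R = D/R = 0.1430 m²/day.
Peak time from v_R²t² + 2D_R t − x² = 0: t = (√(D_R² + v_R²x²) − D_R)/v_R².
√(D_R² + v_R²x²) = √(0.1430² + 0.03030² × 12.3²) = 0.3992; v_R² = 0.0009181.
t = (0.3992 − 0.1430)/0.0009181 = 279 days.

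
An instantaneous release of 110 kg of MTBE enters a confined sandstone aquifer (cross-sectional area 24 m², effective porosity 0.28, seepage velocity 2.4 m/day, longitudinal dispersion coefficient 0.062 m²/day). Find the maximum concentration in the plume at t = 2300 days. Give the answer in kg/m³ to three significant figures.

The peak of an instantaneous 1D plume sits at x = vt; there the Gaussian factor is 1 and C_max = M/(n_e·A·√(4πDt)), where n_e·A is the pore area the mass is dissolved in.
√(4πDt) = √(4π × 0.062 × 2300) = 42.33 m, so C_max = 110/(0.28 × 24 × 42.33) = 0.387 kg/m³.

0.387 kg/m³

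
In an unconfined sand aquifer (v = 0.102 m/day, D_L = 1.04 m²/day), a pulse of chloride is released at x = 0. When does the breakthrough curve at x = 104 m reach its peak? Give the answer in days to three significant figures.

For the 1D instantaneous-source solution, setting ∂C/∂t = 0 at fixed x gives v²t² + 2Dt − x² = 0, so t = (√(D² + v²x²) − D)/v².
√(D² + v²x²) = √(1.04² + 0.102² × 104²) = 10.66; v² = 0.010404.
t = (10.66 − 1.04)/0.010404 = 925 days (vs. the pure-advection estimate x/v = 1020 d).

925 days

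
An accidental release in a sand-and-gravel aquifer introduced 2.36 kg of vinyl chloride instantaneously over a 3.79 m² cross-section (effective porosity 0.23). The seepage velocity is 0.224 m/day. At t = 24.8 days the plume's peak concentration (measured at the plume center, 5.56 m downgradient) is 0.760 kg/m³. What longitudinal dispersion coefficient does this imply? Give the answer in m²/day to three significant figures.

At the plume center C_max = M/(n_e·A·√(4πDt)), so D = M²/(4πt·(n_e·A·C_max)²).
n_e·A·C_max = 0.23 × 3.79 × 0.760 = 0.6625 kg/m.
D = 2.36²/(4π × 24.8 × 0.6625²) = 0.0407 m²/day.

0.0407 m²/day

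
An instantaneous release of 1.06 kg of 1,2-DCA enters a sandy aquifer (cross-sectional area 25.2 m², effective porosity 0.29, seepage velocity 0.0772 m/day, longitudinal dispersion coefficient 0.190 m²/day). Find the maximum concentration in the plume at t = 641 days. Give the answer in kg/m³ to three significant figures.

The peak of an instantaneous 1D plume sits at x = vt; there the Gaussian factor is 1 and C_max = M/(n_e·A·√(4πDt)), where n_e·A is the pore area the mass is dissolved in.
√(4πDt) = √(4π × 0.190 × 641) = 39.12 m, so C_max = 1.06/(0.29 × 25.2 × 39.12) = 0.00371 kg/m³.

0.00371 kg/m³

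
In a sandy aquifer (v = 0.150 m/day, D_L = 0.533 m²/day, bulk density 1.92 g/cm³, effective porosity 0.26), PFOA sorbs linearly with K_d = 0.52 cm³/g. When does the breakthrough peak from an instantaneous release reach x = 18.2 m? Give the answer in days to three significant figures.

484 days

Retardation factor R = 1 + ρ_b·K_d/n = 1 + 1.92 × 0.52/0.26 = 4.840.
Sorption retards both mechanisms: v_R = v/R = 0.03099 m/day, D_R = D/R = 0.1101 m²/day.
Peak time from v_R²t² + 2D_R t − x² = 0: t = (√(D_R² + v_R²x²) − D_R)/v_R².
√(D_R² + v_R²x²) = √(0.1101² + 0.03099² × 18.2²) = 0.5747; v_R² = 0.0009604.
t = (0.5747 − 0.1101)/0.0009604 = 484 days.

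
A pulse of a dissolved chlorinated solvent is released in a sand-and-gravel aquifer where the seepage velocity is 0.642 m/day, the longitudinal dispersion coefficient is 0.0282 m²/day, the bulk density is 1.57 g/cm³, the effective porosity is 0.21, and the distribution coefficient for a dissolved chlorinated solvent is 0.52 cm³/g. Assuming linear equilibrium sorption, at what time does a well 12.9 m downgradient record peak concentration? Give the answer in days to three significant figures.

Retardation factor R = 1 + ρ_b·K_d/n = 1 + 1.57 × 0.52/0.21 = 4.888.
Sorption retards both mechanisms: v_R = v/R = 0.1313 m/day, D_R = D/R = 0.005769 m²/day.
Peak time from v_R²t² + 2D_R t − x² = 0: t = (√(D_R² + v_R²x²) − D_R)/v_R².
√(D_R² + v_R²x²) = √(0.005769² + 0.1313² × 12.9²) = 1.694; v_R² = 0.01724.
t = (1.694 − 0.005769)/0.01724 = 97.9 days.

97.9 days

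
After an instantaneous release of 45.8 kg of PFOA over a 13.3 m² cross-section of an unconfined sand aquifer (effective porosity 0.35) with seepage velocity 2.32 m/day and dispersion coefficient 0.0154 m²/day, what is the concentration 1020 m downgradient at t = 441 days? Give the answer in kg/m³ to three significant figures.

For an instantaneous plane source, C(x,t) = M/(n_e·A·√(4πDt)) · exp(−(x−vt)²/(4Dt)), with n_e·A the pore (flow) area.
Plume center vt = 2.32 × 441 = 1023.12 m, so the well at 1020 m is 3.12 m upgradient of the peak.
√(4πDt) = 9.238 m, giving peak height M/(n_e·A·√(4πDt)) = 45.8/(0.35 × 13.3 × 9.238) = 1.065 kg/m³.
(x−vt)²/(4Dt) = (-3.12)²/(4 × 0.0154 × 441) = 0.3583; exp(−0.3583) = 0.6989.
C = 1.065 × 0.6989 = 0.744 kg/m³.

0.744 kg/m³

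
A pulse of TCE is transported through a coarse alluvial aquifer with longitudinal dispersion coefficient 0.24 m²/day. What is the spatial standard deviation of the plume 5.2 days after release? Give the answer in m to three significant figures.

Dispersive spreading gives a Gaussian with σ² = 2Dt; advection only shifts the center.
σ = √(2 × 0.24 × 5.2) = 1.58 m.

1.58 m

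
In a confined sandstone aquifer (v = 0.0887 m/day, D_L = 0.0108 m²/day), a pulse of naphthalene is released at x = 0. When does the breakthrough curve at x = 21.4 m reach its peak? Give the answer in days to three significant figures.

For the 1D instantaneous-source solution, setting ∂C/∂t = 0 at fixed x gives v²t² + 2Dt − x² = 0, so t = (√(D² + v²x²) − D)/v².
√(D² + v²x²) = √(0.0108² + 0.0887² × 21.4²) = 1.898; v² = 0.00786769.
t = (1.898 − 0.0108)/0.00786769 = 240 days (vs. the pure-advection estimate x/v = 241 d).

240 days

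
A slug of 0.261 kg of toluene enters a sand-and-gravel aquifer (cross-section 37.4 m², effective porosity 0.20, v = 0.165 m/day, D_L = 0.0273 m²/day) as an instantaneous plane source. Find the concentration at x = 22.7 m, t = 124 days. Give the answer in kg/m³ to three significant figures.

0.00369 kg/m³

For an instantaneous plane source, C(x,t) = M/(n_e·A·√(4πDt)) · exp(−(x−vt)²/(4Dt)), with n_e·A the pore (flow) area.
Plume center vt = 0.165 × 124 = 20.46 m, so the well at 22.7 m is 2.24 m downgradient of the peak.
√(4πDt) = 6.522 m, giving peak height M/(n_e·A·√(4πDt)) = 0.261/(0.20 × 37.4 × 6.522) = 0.005350 kg/m³.
(x−vt)²/(4Dt) = (2.24)²/(4 × 0.0273 × 124) = 0.3706; exp(−0.3706) = 0.6903.
C = 0.005350 × 0.6903 = 0.00369 kg/m³.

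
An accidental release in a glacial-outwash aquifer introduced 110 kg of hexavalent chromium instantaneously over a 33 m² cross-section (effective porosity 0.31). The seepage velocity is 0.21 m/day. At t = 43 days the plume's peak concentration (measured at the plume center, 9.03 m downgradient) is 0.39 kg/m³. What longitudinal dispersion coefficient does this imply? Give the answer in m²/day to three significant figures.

At the plume center C_max = M/(n_e·A·√(4πDt)), so D = M²/(4πt·(n_e·A·C_max)²).
n_e·A·C_max = 0.31 × 33 × 0.39 = 3.990 kg/m.
D = 110²/(4π × 43 × 3.990²) = 1.41 m²/day.

1.41 m²/day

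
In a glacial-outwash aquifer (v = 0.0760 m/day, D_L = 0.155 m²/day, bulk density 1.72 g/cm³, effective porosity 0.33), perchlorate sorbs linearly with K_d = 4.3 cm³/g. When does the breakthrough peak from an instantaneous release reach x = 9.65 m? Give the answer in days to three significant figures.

2410 days

Retardation factor R = 1 + ρ_b·K_d/n = 1 + 1.72 × 4.3/0.33 = 23.41.
Sorption retards both mechanisms: v_R = v/R = 0.003246 m/day, D_R = D/R = 0.006621 m²/day.
Peak time from v_R²t² + 2D_R t − x² = 0: t = (√(D_R² + v_R²x²) − D_R)/v_R².
√(D_R² + v_R²x²) = √(0.006621² + 0.003246² × 9.65²) = 0.03202; v_R² = 1.054e-05.
t = (0.03202 − 0.006621)/1.054e-05 = 2410 days.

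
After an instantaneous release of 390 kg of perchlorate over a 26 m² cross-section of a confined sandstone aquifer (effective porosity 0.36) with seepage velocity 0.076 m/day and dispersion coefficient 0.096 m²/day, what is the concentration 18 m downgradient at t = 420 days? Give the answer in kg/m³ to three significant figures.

0.557 kg/m³

For an instantaneous plane source, C(x,t) = M/(n_e·A·√(4πDt)) · exp(−(x−vt)²/(4Dt)), with n_e·A the pore (flow) area.
Plume center vt = 0.076 × 420 = 31.92 m, so the well at 18 m is 13.92 m upgradient of the peak.
√(4πDt) = 22.51 m, giving peak height M/(n_e·A·√(4πDt)) = 390/(0.36 × 26 × 22.51) = 1.851 kg/m³.
(x−vt)²/(4Dt) = (-13.92)²/(4 × 0.096 × 420) = 1.201; exp(−1.201) = 0.3009.
C = 1.851 × 0.3009 = 0.557 kg/m³.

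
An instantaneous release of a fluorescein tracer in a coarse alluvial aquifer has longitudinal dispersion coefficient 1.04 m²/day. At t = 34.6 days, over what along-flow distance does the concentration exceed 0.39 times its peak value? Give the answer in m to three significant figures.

23.3 m

The plume is Gaussian with σ = √(2Dt) = √(2 × 1.04 × 34.6) = 8.483 m.
C/C_peak = exp(−Δx²/(2σ²)) = 0.39 ⇒ Δx = σ·√(−2 ln 0.39) = 8.483 × 1.372 = 11.64 m.
Width = 2Δx = 23.3 m.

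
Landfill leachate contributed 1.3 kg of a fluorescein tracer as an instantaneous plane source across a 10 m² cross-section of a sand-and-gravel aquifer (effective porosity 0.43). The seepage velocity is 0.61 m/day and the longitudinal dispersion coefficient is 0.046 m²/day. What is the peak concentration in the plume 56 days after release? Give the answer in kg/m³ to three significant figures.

0.0531 kg/m³

The peak of an instantaneous 1D plume sits at x = vt; there the Gaussian factor is 1 and C_max = M/(n_e·A·√(4πDt)), where n_e·A is the pore area the mass is dissolved in.
√(4πDt) = √(4π × 0.046 × 56) = 5.690 m, so C_max = 1.3/(0.43 × 10 × 5.690) = 0.0531 kg/m³.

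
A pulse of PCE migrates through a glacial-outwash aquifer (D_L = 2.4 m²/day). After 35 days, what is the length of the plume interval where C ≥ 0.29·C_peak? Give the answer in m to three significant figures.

40.8 m

The plume is Gaussian with σ = √(2Dt) = √(2 × 2.4 × 35) = 12.96 m.
C/C_peak = exp(−Δx²/(2σ²)) = 0.29 ⇒ Δx = σ·√(−2 ln 0.29) = 12.96 × 1.573 = 20.39 m.
Width = 2Δx = 40.8 m.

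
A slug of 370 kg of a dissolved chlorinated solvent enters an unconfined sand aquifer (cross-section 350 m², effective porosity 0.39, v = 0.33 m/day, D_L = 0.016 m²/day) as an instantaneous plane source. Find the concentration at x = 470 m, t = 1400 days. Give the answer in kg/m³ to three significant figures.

For an instantaneous plane source, C(x,t) = M/(n_e·A·√(4πDt)) · exp(−(x−vt)²/(4Dt)), with n_e·A the pore (flow) area.
Plume center vt = 0.33 × 1400 = 462 m, so the well at 470 m is 8 m downgradient of the peak.
√(4πDt) = 16.78 m, giving peak height M/(n_e·A·√(4πDt)) = 370/(0.39 × 350 × 16.78) = 0.1615 kg/m³.
(x−vt)²/(4Dt) = (8)²/(4 × 0.016 × 1400) = 0.7143; exp(−0.7143) = 0.4895.
C = 0.1615 × 0.4895 = 0.0791 kg/m³.

0.0791 kg/m³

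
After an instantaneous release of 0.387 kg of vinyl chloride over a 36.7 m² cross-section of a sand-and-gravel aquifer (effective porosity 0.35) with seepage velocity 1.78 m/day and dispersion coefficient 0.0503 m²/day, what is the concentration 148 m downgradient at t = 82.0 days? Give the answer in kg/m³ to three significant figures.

0.00325 kg/m³

For an instantaneous plane source, C(x,t) = M/(n_e·A·√(4πDt)) · exp(−(x−vt)²/(4Dt)), with n_e·A the pore (flow) area.
Plume center vt = 1.78 × 82.0 = 145.96 m, so the well at 148 m is 2.04 m downgradient of the peak.
√(4πDt) = 7.199 m, giving peak height M/(n_e·A·√(4πDt)) = 0.387/(0.35 × 36.7 × 7.199) = 0.004185 kg/m³.
(x−vt)²/(4Dt) = (2.04)²/(4 × 0.0503 × 82.0) = 0.2522; exp(−0.2522) = 0.7771.
C = 0.004185 × 0.7771 = 0.00325 kg/m³.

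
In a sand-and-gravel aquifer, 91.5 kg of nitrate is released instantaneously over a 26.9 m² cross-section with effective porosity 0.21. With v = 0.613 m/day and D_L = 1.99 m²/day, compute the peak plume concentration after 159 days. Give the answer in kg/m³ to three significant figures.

0.257 kg/m³

The peak of an instantaneous 1D plume sits at x = vt; there the Gaussian factor is 1 and C_max = M/(n_e·A·√(4πDt)), where n_e·A is the pore area the mass is dissolved in.
√(4πDt) = √(4π × 1.99 × 159) = 63.06 m, so C_max = 91.5/(0.21 × 26.9 × 63.06) = 0.257 kg/m³.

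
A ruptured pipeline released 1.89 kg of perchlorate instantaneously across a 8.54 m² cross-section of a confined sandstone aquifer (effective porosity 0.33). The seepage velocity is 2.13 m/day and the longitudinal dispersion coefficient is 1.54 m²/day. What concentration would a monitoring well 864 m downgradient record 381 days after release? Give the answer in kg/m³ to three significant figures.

0.00242 kg/m³

For an instantaneous plane source, C(x,t) = M/(n_e·A·√(4πDt)) · exp(−(x−vt)²/(4Dt)), with n_e·A the pore (flow) area.
Plume center vt = 2.13 × 381 = 811.53 m, so the well at 864 m is 52.47 m downgradient of the peak.
√(4πDt) = 85.87 m, giving peak height M/(n_e·A·√(4πDt)) = 1.89/(0.33 × 8.54 × 85.87) = 0.007810 kg/m³.
(x−vt)²/(4Dt) = (52.47)²/(4 × 1.54 × 381) = 1.173; exp(−1.173) = 0.3094.
C = 0.007810 × 0.3094 = 0.00242 kg/m³.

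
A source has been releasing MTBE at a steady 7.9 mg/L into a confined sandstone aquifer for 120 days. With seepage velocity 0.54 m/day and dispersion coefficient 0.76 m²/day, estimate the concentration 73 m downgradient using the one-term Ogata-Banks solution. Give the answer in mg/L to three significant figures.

2.15 mg/L

For a continuous step input, C/C₀ ≈ ½·erfc((x−vt)/(2√(Dt))).
vt = 0.54 × 120 = 64.8 m and 2√(Dt) = 2√(0.76 × 120) = 19.10 m.
Argument (x−vt)/(2√(Dt)) = (73 − 64.8)/19.10 = 0.4293; ½·erfc(0.4293) = 0.2719.
C = 7.9 × 0.2719 = 2.15 mg/L.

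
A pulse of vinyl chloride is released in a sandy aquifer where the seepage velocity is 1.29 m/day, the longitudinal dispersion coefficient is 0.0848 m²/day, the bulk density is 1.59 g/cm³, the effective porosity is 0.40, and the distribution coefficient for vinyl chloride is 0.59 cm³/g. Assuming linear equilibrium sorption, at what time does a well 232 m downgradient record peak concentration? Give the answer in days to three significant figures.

601 days

Retardation factor R = 1 + ρ_b·K_d/n = 1 + 1.59 × 0.59/0.40 = 3.345.
Sorption retards both mechanisms: v_R = v/R = 0.3857 m/day, D_R = D/R = 0.02535 m²/day.
Peak time from v_R²t² + 2D_R t − x² = 0: t = (√(D_R² + v_R²x²) − D_R)/v_R².
√(D_R² + v_R²x²) = √(0.02535² + 0.3857² × 232²) = 89.48; v_R² = 0.1488.
t = (89.48 − 0.02535)/0.1488 = 601 days.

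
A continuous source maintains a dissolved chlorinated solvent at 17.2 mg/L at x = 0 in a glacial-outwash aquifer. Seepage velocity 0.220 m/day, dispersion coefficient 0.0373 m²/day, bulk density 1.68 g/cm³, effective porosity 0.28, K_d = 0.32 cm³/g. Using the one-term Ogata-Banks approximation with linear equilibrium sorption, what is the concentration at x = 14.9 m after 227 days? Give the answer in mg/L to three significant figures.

14.1 mg/L

Retardation factor R = 1 + ρ_b·K_d/n = 1 + 1.68 × 0.32/0.28 = 2.920.
Sorption retards both mechanisms: v_R = v/R = 0.07534 m/day, D_R = D/R = 0.01277 m²/day.
v_R·t = 0.07534 × 227 = 17.10218 m; 2√(D_R t) = 3.405 m; argument = (14.9 − 17.10218)/3.405 = -0.6467.
C = C₀ × ½·erfc(-0.6467) = 17.2 × 0.8198 = 14.1 mg/L.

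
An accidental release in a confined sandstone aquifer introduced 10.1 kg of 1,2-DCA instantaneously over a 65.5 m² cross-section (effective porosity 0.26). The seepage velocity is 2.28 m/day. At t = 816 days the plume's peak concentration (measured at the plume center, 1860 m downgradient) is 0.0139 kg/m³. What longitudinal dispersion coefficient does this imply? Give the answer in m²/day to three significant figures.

At the plume center C_max = M/(n_e·A·√(4πDt)), so D = M²/(4πt·(n_e·A·C_max)²).
n_e·A·C_max = 0.26 × 65.5 × 0.0139 = 0.2367 kg/m.
D = 10.1²/(4π × 816 × 0.2367²) = 0.178 m²/day.

0.178 m²/day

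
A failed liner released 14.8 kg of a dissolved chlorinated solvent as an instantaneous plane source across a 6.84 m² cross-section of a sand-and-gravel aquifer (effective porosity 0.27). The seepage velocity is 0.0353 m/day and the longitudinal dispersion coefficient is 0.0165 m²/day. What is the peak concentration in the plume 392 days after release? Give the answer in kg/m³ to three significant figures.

0.889 kg/m³

The peak of an instantaneous 1D plume sits at x = vt; there the Gaussian factor is 1 and C_max = M/(n_e·A·√(4πDt)), where n_e·A is the pore area the mass is dissolved in.
√(4πDt) = √(4π × 0.0165 × 392) = 9.016 m, so C_max = 14.8/(0.27 × 6.84 × 9.016) = 0.889 kg/m³.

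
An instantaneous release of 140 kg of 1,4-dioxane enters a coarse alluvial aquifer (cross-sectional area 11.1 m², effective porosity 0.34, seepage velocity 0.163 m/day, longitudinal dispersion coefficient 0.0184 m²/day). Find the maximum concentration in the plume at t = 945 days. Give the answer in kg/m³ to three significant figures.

2.51 kg/m³

The peak of an instantaneous 1D plume sits at x = vt; there the Gaussian factor is 1 and C_max = M/(n_e·A·√(4πDt)), where n_e·A is the pore area the mass is dissolved in.
√(4πDt) = √(4π × 0.0184 × 945) = 14.78 m, so C_max = 140/(0.34 × 11.1 × 14.78) = 2.51 kg/m³.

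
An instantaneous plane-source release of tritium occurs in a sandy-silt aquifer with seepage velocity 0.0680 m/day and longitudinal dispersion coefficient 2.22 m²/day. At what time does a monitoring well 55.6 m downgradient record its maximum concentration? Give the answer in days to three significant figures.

For the 1D instantaneous-source solution, setting ∂C/∂t = 0 at fixed x gives v²t² + 2Dt − x² = 0, so t = (√(D² + v²x²) − D)/v².
√(D² + v²x²) = √(2.22² + 0.0680² × 55.6²) = 4.384; v² = 0.004624.
t = (4.384 − 2.22)/0.004624 = 468 days (vs. the pure-advection estimate x/v = 818 d).

468 days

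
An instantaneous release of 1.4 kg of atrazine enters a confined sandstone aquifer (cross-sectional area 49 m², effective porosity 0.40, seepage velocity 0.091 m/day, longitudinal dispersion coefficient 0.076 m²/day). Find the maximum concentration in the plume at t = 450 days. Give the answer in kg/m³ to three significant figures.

The peak of an instantaneous 1D plume sits at x = vt; there the Gaussian factor is 1 and C_max = M/(n_e·A·√(4πDt)), where n_e·A is the pore area the mass is dissolved in.
√(4πDt) = √(4π × 0.076 × 450) = 20.73 m, so C_max = 1.4/(0.40 × 49 × 20.73) = 0.00345 kg/m³.

0.00345 kg/m³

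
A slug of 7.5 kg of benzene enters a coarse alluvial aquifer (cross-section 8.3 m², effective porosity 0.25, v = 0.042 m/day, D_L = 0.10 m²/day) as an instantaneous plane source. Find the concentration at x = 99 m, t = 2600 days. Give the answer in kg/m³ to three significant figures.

0.0572 kg/m³

For an instantaneous plane source, C(x,t) = M/(n_e·A·√(4πDt)) · exp(−(x−vt)²/(4Dt)), with n_e·A the pore (flow) area.
Plume center vt = 0.042 × 2600 = 109.2 m, so the well at 99 m is 10.2 m upgradient of the peak.
√(4πDt) = 57.16 m, giving peak height M/(n_e·A·√(4πDt)) = 7.5/(0.25 × 8.3 × 57.16) = 0.06323 kg/m³.
(x−vt)²/(4Dt) = (-10.2)²/(4 × 0.10 × 2600) = 0.1000; exp(−0.1000) = 0.9048.
C = 0.06323 × 0.9048 = 0.0572 kg/m³.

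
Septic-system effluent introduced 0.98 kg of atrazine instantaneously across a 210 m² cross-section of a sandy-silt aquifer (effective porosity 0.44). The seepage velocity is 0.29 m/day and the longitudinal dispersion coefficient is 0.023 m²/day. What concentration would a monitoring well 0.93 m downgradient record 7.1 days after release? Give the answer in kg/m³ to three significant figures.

For an instantaneous plane source, C(x,t) = M/(n_e·A·√(4πDt)) · exp(−(x−vt)²/(4Dt)), with n_e·A the pore (flow) area.
Plume center vt = 0.29 × 7.1 = 2.059 m, so the well at 0.93 m is 1.129 m upgradient of the peak.
√(4πDt) = 1.433 m, giving peak height M/(n_e·A·√(4πDt)) = 0.98/(0.44 × 210 × 1.433) = 0.007401 kg/m³.
(x−vt)²/(4Dt) = (-1.129)²/(4 × 0.023 × 7.1) = 1.951; exp(−1.951) = 0.1421.
C = 0.007401 × 0.1421 = 0.00105 kg/m³.

0.00105 kg/m³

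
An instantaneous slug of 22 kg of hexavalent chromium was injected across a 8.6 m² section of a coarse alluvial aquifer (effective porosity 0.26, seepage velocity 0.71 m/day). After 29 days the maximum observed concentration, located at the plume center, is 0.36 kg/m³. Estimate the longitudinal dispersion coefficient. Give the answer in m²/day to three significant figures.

At the plume center C_max = M/(n_e·A·√(4πDt)), so D = M²/(4πt·(n_e·A·C_max)²).
n_e·A·C_max = 0.26 × 8.6 × 0.36 = 0.8050 kg/m.
D = 22²/(4π × 29 × 0.8050²) = 2.05 m²/day.

2.05 m²/day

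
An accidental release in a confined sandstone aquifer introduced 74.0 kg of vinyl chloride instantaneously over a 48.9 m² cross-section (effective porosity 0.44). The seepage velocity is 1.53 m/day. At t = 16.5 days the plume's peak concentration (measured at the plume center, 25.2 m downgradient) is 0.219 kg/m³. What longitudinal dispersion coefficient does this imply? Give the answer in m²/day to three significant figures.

1.19 m²/day

At the plume center C_max = M/(n_e·A·√(4πDt)), so D = M²/(4πt·(n_e·A·C_max)²).
n_e·A·C_max = 0.44 × 48.9 × 0.219 = 4.712 kg/m.
D = 74.0²/(4π × 16.5 × 4.712²) = 1.19 m²/day.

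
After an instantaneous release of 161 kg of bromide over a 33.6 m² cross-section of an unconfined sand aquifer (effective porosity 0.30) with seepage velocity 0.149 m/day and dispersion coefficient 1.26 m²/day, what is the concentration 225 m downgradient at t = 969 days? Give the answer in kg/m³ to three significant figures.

0.0341 kg/m³

For an instantaneous plane source, C(x,t) = M/(n_e·A·√(4πDt)) · exp(−(x−vt)²/(4Dt)), with n_e·A the pore (flow) area.
Plume center vt = 0.149 × 969 = 144.381 m, so the well at 225 m is 80.619 m downgradient of the peak.
√(4πDt) = 123.9 m, giving peak height M/(n_e·A·√(4πDt)) = 161/(0.30 × 33.6 × 123.9) = 0.1289 kg/m³.
(x−vt)²/(4Dt) = (80.619)²/(4 × 1.26 × 969) = 1.331; exp(−1.331) = 0.2642.
C = 0.1289 × 0.2642 = 0.0341 kg/m³.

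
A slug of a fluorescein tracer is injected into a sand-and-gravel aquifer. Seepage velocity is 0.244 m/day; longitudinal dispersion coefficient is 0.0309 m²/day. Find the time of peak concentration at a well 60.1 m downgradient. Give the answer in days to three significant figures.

246 days

For the 1D instantaneous-source solution, setting ∂C/∂t = 0 at fixed x gives v²t² + 2Dt − x² = 0, so t = (√(D² + v²x²) − D)/v².
√(D² + v²x²) = √(0.0309² + 0.244² × 60.1²) = 14.66; v² = 0.059536.
t = (14.66 − 0.0309)/0.059536 = 246 days (vs. the pure-advection estimate x/v = 246 d).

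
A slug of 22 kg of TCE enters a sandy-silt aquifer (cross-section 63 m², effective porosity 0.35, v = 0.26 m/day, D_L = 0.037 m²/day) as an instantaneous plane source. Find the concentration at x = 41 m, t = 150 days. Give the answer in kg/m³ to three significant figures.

0.0998 kg/m³

For an instantaneous plane source, C(x,t) = M/(n_e·A·√(4πDt)) · exp(−(x−vt)²/(4Dt)), with n_e·A the pore (flow) area.
Plume center vt = 0.26 × 150 = 39 m, so the well at 41 m is 2 m downgradient of the peak.
√(4πDt) = 8.351 m, giving peak height M/(n_e·A·√(4πDt)) = 22/(0.35 × 63 × 8.351) = 0.1195 kg/m³.
(x−vt)²/(4Dt) = (2)²/(4 × 0.037 × 150) = 0.1802; exp(−0.1802) = 0.8351.
C = 0.1195 × 0.8351 = 0.0998 kg/m³.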